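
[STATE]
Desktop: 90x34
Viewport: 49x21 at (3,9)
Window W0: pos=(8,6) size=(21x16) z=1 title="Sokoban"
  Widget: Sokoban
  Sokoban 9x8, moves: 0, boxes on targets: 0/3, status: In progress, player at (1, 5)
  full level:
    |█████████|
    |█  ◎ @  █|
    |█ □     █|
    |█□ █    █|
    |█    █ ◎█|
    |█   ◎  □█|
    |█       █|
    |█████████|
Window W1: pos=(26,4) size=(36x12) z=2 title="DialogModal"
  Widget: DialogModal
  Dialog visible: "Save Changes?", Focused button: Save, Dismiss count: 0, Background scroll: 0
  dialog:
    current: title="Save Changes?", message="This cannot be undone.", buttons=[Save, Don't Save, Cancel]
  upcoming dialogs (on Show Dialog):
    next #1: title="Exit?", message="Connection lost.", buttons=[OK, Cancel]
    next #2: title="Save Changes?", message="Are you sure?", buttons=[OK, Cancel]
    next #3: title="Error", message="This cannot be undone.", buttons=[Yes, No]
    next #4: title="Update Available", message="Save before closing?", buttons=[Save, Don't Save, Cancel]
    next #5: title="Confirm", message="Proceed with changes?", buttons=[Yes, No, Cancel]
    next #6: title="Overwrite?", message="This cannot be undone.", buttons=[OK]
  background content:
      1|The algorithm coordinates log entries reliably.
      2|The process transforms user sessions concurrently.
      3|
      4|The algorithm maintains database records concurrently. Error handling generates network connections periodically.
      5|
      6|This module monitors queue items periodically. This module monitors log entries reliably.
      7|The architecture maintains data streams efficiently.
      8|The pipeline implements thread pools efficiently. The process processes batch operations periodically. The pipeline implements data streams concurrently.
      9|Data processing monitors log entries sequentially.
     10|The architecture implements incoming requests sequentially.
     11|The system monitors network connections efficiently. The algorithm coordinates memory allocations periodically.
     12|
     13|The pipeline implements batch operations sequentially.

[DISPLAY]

     ┃█████████        ┃  │       Save Changes?  
     ┃█  ◎ @  █        ┃Th│   This cannot be undo
     ┃█ □     █        ┃  │[Save]  Don't Save   C
     ┃█□ █    █        ┃Th└──────────────────────
     ┃█    █ ◎█        ┃The architecture maintain
     ┃█   ◎  □█        ┃The pipeline implements t
     ┃█       █        ┗━━━━━━━━━━━━━━━━━━━━━━━━━
     ┃█████████          ┃                       
     ┃Moves: 0  0/3      ┃                       
     ┃                   ┃                       
     ┃                   ┃                       
     ┃                   ┃                       
     ┗━━━━━━━━━━━━━━━━━━━┛                       
                                                 
                                                 
                                                 
                                                 
                                                 
                                                 
                                                 
                                                 


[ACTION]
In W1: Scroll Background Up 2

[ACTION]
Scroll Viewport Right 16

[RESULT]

       ┃  │       Save Changes?        │  ┃      
       ┃Th│   This cannot be undone.   │ r┃      
       ┃  │[Save]  Don't Save   Cancel │  ┃      
       ┃Th└────────────────────────────┘ p┃      
       ┃The architecture maintains data st┃      
       ┃The pipeline implements thread poo┃      
       ┗━━━━━━━━━━━━━━━━━━━━━━━━━━━━━━━━━━┛      
         ┃                                       
0/3      ┃                                       
         ┃                                       
         ┃                                       
         ┃                                       
━━━━━━━━━┛                                       
                                                 
                                                 
                                                 
                                                 
                                                 
                                                 
                                                 
                                                 


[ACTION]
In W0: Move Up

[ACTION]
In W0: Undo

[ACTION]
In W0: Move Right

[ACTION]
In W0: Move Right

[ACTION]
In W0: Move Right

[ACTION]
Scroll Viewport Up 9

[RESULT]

                                                 
                                                 
                                                 
                                                 
       ┏━━━━━━━━━━━━━━━━━━━━━━━━━━━━━━━━━━┓      
       ┃ DialogModal                      ┃      
━━━━━━━┠──────────────────────────────────┨      
       ┃The algorithm coordinates log entr┃      
───────┃Th┌────────────────────────────┐io┃      
       ┃  │       Save Changes?        │  ┃      
       ┃Th│   This cannot be undone.   │ r┃      
       ┃  │[Save]  Don't Save   Cancel │  ┃      
       ┃Th└────────────────────────────┘ p┃      
       ┃The architecture maintains data st┃      
       ┃The pipeline implements thread poo┃      
       ┗━━━━━━━━━━━━━━━━━━━━━━━━━━━━━━━━━━┛      
         ┃                                       
0/3      ┃                                       
         ┃                                       
         ┃                                       
         ┃                                       


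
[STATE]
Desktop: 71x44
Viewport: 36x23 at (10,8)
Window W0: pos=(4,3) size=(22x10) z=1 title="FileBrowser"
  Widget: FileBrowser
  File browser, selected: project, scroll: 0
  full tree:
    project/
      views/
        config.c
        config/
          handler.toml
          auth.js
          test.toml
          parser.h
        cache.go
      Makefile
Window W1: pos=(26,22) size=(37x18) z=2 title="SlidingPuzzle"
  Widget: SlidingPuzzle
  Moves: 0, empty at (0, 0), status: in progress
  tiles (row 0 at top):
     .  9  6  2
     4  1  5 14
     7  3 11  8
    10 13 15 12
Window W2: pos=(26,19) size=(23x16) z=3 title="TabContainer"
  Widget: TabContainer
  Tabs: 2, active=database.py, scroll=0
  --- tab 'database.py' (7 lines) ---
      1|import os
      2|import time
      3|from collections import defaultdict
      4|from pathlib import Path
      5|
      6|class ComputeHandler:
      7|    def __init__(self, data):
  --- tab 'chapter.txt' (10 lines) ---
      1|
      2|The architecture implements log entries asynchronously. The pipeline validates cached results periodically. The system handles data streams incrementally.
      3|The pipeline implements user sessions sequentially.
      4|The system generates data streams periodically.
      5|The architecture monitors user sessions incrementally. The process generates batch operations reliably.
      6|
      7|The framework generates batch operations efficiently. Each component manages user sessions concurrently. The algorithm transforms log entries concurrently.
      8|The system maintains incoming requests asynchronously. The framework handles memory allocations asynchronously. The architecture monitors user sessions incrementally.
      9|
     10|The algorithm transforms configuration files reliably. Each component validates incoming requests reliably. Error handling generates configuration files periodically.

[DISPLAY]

akefile        ┃                    
               ┃                    
               ┃                    
               ┃                    
━━━━━━━━━━━━━━━┛                    
                                    
                                    
                                    
                                    
                                    
                                    
                ┏━━━━━━━━━━━━━━━━━━━
                ┃ TabContainer      
                ┠───────────────────
                ┃[database.py]│ chap
                ┃───────────────────
                ┃import os          
                ┃import time        
                ┃from collections im
                ┃from pathlib import
                ┃                   
                ┃class ComputeHandle
                ┃    def __init__(se


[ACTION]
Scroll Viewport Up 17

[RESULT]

                                    
                                    
                                    
━━━━━━━━━━━━━━━┓                    
Browser        ┃                    
───────────────┨                    
 project/      ┃                    
+] views/      ┃                    
akefile        ┃                    
               ┃                    
               ┃                    
               ┃                    
━━━━━━━━━━━━━━━┛                    
                                    
                                    
                                    
                                    
                                    
                                    
                ┏━━━━━━━━━━━━━━━━━━━
                ┃ TabContainer      
                ┠───────────────────
                ┃[database.py]│ chap


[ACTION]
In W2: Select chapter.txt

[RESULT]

                                    
                                    
                                    
━━━━━━━━━━━━━━━┓                    
Browser        ┃                    
───────────────┨                    
 project/      ┃                    
+] views/      ┃                    
akefile        ┃                    
               ┃                    
               ┃                    
               ┃                    
━━━━━━━━━━━━━━━┛                    
                                    
                                    
                                    
                                    
                                    
                                    
                ┏━━━━━━━━━━━━━━━━━━━
                ┃ TabContainer      
                ┠───────────────────
                ┃ database.py │[chap


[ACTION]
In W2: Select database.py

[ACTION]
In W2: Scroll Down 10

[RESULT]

                                    
                                    
                                    
━━━━━━━━━━━━━━━┓                    
Browser        ┃                    
───────────────┨                    
 project/      ┃                    
+] views/      ┃                    
akefile        ┃                    
               ┃                    
               ┃                    
               ┃                    
━━━━━━━━━━━━━━━┛                    
                                    
                                    
                                    
                                    
                                    
                                    
                ┏━━━━━━━━━━━━━━━━━━━
                ┃ TabContainer      
                ┠───────────────────
                ┃[database.py]│ chap


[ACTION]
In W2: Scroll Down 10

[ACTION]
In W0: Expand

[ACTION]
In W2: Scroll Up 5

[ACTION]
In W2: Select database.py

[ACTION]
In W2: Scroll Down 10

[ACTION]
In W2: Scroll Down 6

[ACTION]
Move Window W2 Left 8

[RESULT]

                                    
                                    
                                    
━━━━━━━━━━━━━━━┓                    
Browser        ┃                    
───────────────┨                    
 project/      ┃                    
+] views/      ┃                    
akefile        ┃                    
               ┃                    
               ┃                    
               ┃                    
━━━━━━━━━━━━━━━┛                    
                                    
                                    
                                    
                                    
                                    
                                    
        ┏━━━━━━━━━━━━━━━━━━━━━┓     
        ┃ TabContainer        ┃     
        ┠─────────────────────┨     
        ┃[database.py]│ chapte┃━━━━━


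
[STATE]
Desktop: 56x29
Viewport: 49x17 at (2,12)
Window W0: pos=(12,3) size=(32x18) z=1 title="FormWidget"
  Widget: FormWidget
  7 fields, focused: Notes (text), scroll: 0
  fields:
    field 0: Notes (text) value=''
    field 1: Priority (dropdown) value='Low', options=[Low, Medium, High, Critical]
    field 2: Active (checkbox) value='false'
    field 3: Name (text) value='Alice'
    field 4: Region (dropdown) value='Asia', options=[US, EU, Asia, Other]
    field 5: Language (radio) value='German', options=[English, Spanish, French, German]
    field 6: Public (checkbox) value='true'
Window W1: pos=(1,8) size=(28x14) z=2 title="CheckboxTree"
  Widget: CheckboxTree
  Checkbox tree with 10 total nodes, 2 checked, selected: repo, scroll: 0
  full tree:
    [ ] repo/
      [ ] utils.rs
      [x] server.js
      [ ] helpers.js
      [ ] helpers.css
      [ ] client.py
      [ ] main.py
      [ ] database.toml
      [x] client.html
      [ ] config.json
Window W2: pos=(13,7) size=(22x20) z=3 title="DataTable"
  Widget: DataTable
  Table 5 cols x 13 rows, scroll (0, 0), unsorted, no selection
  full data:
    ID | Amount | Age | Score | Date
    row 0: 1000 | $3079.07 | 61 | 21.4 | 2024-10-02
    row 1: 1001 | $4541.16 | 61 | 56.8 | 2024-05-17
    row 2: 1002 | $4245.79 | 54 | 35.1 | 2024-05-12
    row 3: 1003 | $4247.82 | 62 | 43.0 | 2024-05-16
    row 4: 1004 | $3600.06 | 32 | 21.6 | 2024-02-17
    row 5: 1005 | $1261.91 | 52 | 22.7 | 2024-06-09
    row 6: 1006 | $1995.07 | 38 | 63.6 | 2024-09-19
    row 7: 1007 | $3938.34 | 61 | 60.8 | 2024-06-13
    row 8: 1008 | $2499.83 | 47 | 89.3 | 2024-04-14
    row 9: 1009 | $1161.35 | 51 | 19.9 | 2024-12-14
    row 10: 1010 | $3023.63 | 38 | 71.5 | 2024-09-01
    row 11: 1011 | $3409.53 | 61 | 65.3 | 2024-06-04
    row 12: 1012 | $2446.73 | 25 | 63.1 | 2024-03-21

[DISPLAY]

   [ ] util┃1000│$3079.07│61 │21┃        ┃       
   [x] serv┃1001│$4541.16│61 │56┃        ┃       
   [ ] help┃1002│$4245.79│54 │35┃        ┃       
   [ ] help┃1003│$4247.82│62 │43┃        ┃       
   [ ] clie┃1004│$3600.06│32 │21┃        ┃       
   [ ] main┃1005│$1261.91│52 │22┃        ┃       
   [ ] data┃1006│$1995.07│38 │63┃        ┃       
   [x] clie┃1007│$3938.34│61 │60┃        ┃       
   [ ] conf┃1008│$2499.83│47 │89┃━━━━━━━━┛       
━━━━━━━━━━━┃1009│$1161.35│51 │19┃                
           ┃1010│$3023.63│38 │71┃                
           ┃1011│$3409.53│61 │65┃                
           ┃1012│$2446.73│25 │63┃                
           ┃                    ┃                
           ┗━━━━━━━━━━━━━━━━━━━━┛                
                                                 
                                                 


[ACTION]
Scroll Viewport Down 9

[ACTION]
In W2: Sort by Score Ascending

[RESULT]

   [ ] util┃1009│$1161.35│51 │19┃        ┃       
   [x] serv┃1000│$3079.07│61 │21┃        ┃       
   [ ] help┃1004│$3600.06│32 │21┃        ┃       
   [ ] help┃1005│$1261.91│52 │22┃        ┃       
   [ ] clie┃1002│$4245.79│54 │35┃        ┃       
   [ ] main┃1003│$4247.82│62 │43┃        ┃       
   [ ] data┃1001│$4541.16│61 │56┃        ┃       
   [x] clie┃1007│$3938.34│61 │60┃        ┃       
   [ ] conf┃1012│$2446.73│25 │63┃━━━━━━━━┛       
━━━━━━━━━━━┃1006│$1995.07│38 │63┃                
           ┃1011│$3409.53│61 │65┃                
           ┃1010│$3023.63│38 │71┃                
           ┃1008│$2499.83│47 │89┃                
           ┃                    ┃                
           ┗━━━━━━━━━━━━━━━━━━━━┛                
                                                 
                                                 


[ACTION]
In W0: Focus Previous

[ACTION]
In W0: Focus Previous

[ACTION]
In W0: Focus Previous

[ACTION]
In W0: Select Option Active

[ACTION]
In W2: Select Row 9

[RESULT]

   [ ] util┃1009│$1161.35│51 │19┃        ┃       
   [x] serv┃1000│$3079.07│61 │21┃        ┃       
   [ ] help┃1004│$3600.06│32 │21┃        ┃       
   [ ] help┃1005│$1261.91│52 │22┃        ┃       
   [ ] clie┃1002│$4245.79│54 │35┃        ┃       
   [ ] main┃1003│$4247.82│62 │43┃        ┃       
   [ ] data┃1001│$4541.16│61 │56┃        ┃       
   [x] clie┃1007│$3938.34│61 │60┃        ┃       
   [ ] conf┃1012│$2446.73│25 │63┃━━━━━━━━┛       
━━━━━━━━━━━┃>006│$1995.07│38 │63┃                
           ┃1011│$3409.53│61 │65┃                
           ┃1010│$3023.63│38 │71┃                
           ┃1008│$2499.83│47 │89┃                
           ┃                    ┃                
           ┗━━━━━━━━━━━━━━━━━━━━┛                
                                                 
                                                 


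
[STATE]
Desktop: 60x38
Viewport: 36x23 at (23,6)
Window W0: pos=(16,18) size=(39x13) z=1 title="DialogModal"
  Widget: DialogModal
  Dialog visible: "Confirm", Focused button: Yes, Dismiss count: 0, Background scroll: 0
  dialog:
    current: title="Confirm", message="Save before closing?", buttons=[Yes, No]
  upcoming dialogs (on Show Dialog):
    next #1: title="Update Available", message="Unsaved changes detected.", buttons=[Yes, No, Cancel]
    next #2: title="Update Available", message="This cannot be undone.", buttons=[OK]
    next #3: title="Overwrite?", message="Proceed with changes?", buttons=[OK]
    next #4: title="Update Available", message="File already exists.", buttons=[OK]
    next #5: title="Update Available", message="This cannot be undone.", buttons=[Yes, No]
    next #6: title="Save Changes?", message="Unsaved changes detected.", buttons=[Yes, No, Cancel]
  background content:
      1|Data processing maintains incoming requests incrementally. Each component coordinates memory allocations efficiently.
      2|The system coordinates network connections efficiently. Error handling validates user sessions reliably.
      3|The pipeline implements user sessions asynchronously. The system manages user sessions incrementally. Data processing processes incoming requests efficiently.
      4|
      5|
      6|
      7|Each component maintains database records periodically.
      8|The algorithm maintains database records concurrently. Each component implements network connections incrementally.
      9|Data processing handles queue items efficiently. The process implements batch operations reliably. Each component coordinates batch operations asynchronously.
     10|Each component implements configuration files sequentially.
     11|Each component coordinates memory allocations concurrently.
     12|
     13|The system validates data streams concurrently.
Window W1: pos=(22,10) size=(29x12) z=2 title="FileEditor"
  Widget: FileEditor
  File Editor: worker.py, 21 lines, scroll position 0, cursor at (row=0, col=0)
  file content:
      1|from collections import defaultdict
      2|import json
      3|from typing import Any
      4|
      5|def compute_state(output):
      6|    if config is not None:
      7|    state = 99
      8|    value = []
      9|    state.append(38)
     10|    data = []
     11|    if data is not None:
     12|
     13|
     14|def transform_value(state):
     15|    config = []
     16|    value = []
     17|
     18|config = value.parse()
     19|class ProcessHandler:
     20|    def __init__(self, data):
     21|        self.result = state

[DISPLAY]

                                    
                                    
                                    
                                    
━━━━━━━━━━━━━━━━━━━━━━━━━━━┓        
 FileEditor                ┃        
───────────────────────────┨        
█rom collections import de▲┃        
import json               █┃        
from typing import Any    ░┃        
                          ░┃        
def compute_state(output):░┃        
    if config is not None:░┃━━━┓    
    state = 99            ░┃   ┃    
    value = []            ▼┃───┨    
━━━━━━━━━━━━━━━━━━━━━━━━━━━┛ re┃    
stem coordinates network connec┃    
┌──────────────────────┐essions┃    
│       Confirm        │       ┃    
│ Save before closing? │       ┃    
│      [Yes]  No       │       ┃    
└──────────────────────┘ase rec┃    
gorithm maintains database reco┃    


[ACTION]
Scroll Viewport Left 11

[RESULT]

                                    
                                    
                                    
                                    
          ┏━━━━━━━━━━━━━━━━━━━━━━━━━
          ┃ FileEditor              
          ┠─────────────────────────
          ┃█rom collections import d
          ┃import json              
          ┃from typing import Any   
          ┃                         
          ┃def compute_state(output)
    ┏━━━━━┃    if config is not None
    ┃ Dial┃    state = 99           
    ┠─────┃    value = []           
    ┃Data ┗━━━━━━━━━━━━━━━━━━━━━━━━━
    ┃The system coordinates network 
    ┃The pi┌──────────────────────┐e
    ┃      │       Confirm        │ 
    ┃      │ Save before closing? │ 
    ┃      │      [Yes]  No       │ 
    ┃Each c└──────────────────────┘a
    ┃The algorithm maintains databas


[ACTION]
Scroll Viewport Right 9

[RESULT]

                                    
                                    
                                    
                                    
 ┏━━━━━━━━━━━━━━━━━━━━━━━━━━━┓      
 ┃ FileEditor                ┃      
 ┠───────────────────────────┨      
 ┃█rom collections import de▲┃      
 ┃import json               █┃      
 ┃from typing import Any    ░┃      
 ┃                          ░┃      
 ┃def compute_state(output):░┃      
━┃    if config is not None:░┃━━━┓  
l┃    state = 99            ░┃   ┃  
─┃    value = []            ▼┃───┨  
 ┗━━━━━━━━━━━━━━━━━━━━━━━━━━━┛ re┃  
system coordinates network connec┃  
pi┌──────────────────────┐essions┃  
  │       Confirm        │       ┃  
  │ Save before closing? │       ┃  
  │      [Yes]  No       │       ┃  
 c└──────────────────────┘ase rec┃  
algorithm maintains database reco┃  


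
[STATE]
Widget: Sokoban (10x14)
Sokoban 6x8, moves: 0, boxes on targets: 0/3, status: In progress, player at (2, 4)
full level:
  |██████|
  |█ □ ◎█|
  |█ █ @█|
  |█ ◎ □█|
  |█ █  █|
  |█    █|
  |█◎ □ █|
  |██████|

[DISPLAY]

██████    
█ □ ◎█    
█ █ @█    
█ ◎ □█    
█ █  █    
█    █    
█◎ □ █    
██████    
Moves: 0  
          
          
          
          
          


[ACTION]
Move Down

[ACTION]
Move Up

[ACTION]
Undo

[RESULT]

██████    
█ □ ◎█    
█ █  █    
█ ◎ @█    
█ █ □█    
█    █    
█◎ □ █    
██████    
Moves: 1  
          
          
          
          
          


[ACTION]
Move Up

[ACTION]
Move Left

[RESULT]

██████    
█ □ ◎█    
█ █@ █    
█ ◎  █    
█ █ □█    
█    █    
█◎ □ █    
██████    
Moves: 3  
          
          
          
          
          


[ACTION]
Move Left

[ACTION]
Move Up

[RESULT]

██████    
█ □@◎█    
█ █  █    
█ ◎  █    
█ █ □█    
█    █    
█◎ □ █    
██████    
Moves: 4  
          
          
          
          
          


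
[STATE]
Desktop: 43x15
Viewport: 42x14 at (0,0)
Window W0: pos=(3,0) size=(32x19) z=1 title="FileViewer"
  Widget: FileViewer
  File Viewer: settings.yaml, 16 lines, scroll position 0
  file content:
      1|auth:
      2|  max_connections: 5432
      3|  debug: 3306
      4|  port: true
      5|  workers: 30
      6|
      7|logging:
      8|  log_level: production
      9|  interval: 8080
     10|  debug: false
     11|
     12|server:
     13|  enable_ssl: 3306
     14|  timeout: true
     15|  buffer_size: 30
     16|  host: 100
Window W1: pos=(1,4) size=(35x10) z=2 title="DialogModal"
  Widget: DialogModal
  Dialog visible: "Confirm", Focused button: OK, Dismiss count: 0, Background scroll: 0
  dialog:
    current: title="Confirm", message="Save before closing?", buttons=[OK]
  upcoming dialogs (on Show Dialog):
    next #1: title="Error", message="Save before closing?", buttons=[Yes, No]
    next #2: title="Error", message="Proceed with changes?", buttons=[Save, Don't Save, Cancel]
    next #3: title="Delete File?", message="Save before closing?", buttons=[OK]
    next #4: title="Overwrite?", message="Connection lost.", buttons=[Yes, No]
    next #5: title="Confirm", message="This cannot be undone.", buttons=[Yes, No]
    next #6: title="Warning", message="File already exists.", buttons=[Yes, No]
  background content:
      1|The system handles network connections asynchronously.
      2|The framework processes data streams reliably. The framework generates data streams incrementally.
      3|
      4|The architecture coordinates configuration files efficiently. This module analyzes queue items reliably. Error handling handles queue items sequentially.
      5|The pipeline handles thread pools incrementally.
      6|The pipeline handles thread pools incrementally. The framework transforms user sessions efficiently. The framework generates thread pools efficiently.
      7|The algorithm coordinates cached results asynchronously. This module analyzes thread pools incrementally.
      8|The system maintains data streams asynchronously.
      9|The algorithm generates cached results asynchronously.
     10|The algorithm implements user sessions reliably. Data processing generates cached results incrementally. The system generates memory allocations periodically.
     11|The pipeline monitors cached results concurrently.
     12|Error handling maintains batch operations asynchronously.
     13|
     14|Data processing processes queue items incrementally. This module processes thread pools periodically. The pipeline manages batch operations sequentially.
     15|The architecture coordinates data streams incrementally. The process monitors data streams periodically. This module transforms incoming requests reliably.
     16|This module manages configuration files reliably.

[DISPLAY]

   ┏━━━━━━━━━━━━━━━━━━━━━━━━━━━━━━┓       
   ┃ FileViewer                   ┃       
   ┠──────────────────────────────┨       
   ┃auth:                        ▲┃       
 ┏━━━━━━━━━━━━━━━━━━━━━━━━━━━━━━━━━┓      
 ┃ DialogModal                     ┃      
 ┠─────────────────────────────────┨      
 ┃The ┌──────────────────────┐onnec┃      
 ┃The │       Confirm        │ stre┃      
 ┃    │ Save before closing? │     ┃      
 ┃The │         [OK]         │ conf┃      
 ┃The └──────────────────────┘pools┃      
 ┃The pipeline handles thread pools┃      
 ┗━━━━━━━━━━━━━━━━━━━━━━━━━━━━━━━━━┛      


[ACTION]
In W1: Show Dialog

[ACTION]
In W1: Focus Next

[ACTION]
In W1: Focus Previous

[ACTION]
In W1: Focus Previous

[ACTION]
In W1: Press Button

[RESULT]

   ┏━━━━━━━━━━━━━━━━━━━━━━━━━━━━━━┓       
   ┃ FileViewer                   ┃       
   ┠──────────────────────────────┨       
   ┃auth:                        ▲┃       
 ┏━━━━━━━━━━━━━━━━━━━━━━━━━━━━━━━━━┓      
 ┃ DialogModal                     ┃      
 ┠─────────────────────────────────┨      
 ┃The system handles network connec┃      
 ┃The framework processes data stre┃      
 ┃                                 ┃      
 ┃The architecture coordinates conf┃      
 ┃The pipeline handles thread pools┃      
 ┃The pipeline handles thread pools┃      
 ┗━━━━━━━━━━━━━━━━━━━━━━━━━━━━━━━━━┛      


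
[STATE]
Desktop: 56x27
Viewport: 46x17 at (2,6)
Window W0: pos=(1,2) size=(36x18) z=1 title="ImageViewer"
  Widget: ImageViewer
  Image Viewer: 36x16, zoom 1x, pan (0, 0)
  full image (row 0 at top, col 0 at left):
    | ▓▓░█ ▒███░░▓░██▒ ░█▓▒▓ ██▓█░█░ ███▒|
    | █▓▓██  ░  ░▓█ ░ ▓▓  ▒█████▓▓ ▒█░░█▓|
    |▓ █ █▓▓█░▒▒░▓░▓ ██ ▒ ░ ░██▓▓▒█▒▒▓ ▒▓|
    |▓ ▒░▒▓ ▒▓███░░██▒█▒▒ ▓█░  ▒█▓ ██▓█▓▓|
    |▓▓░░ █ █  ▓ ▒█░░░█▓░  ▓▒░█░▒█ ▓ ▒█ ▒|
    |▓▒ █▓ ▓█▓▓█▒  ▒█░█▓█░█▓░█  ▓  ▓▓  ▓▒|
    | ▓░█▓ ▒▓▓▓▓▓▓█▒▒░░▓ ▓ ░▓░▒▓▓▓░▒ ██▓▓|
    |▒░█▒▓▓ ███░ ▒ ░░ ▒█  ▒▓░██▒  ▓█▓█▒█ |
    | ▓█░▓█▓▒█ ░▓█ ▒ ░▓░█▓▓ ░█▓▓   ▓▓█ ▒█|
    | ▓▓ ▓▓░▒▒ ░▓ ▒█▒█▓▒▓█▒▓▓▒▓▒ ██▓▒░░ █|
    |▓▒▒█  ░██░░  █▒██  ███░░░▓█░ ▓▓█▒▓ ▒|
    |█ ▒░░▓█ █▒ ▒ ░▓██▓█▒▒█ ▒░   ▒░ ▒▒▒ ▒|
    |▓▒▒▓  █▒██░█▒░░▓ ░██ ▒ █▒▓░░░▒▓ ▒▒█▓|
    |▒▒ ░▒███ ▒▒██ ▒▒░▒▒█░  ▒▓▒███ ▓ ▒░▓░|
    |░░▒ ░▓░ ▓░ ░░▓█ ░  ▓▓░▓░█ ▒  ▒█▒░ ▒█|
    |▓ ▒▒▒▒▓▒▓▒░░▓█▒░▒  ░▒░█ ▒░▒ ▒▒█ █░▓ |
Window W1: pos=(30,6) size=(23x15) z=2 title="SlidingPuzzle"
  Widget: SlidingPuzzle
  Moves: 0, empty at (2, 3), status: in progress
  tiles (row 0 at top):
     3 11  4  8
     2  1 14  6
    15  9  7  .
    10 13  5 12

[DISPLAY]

 █▓▓██  ░  ░▓█ ░ ▓▓  ▒█████▓┏━━━━━━━━━━━━━━━━━
▓ █ █▓▓█░▒▒░▓░▓ ██ ▒ ░ ░██▓▓┃ SlidingPuzzle   
▓ ▒░▒▓ ▒▓███░░██▒█▒▒ ▓█░  ▒█┠─────────────────
▓▓░░ █ █  ▓ ▒█░░░█▓░  ▓▒░█░▒┃┌────┬────┬────┬─
▓▒ █▓ ▓█▓▓█▒  ▒█░█▓█░█▓░█  ▓┃│  3 │ 11 │  4 │ 
 ▓░█▓ ▒▓▓▓▓▓▓█▒▒░░▓ ▓ ░▓░▒▓▓┃├────┼────┼────┼─
▒░█▒▓▓ ███░ ▒ ░░ ▒█  ▒▓░██▒ ┃│  2 │  1 │ 14 │ 
 ▓█░▓█▓▒█ ░▓█ ▒ ░▓░█▓▓ ░█▓▓ ┃├────┼────┼────┼─
 ▓▓ ▓▓░▒▒ ░▓ ▒█▒█▓▒▓█▒▓▓▒▓▒ ┃│ 15 │  9 │  7 │ 
▓▒▒█  ░██░░  █▒██  ███░░░▓█░┃├────┼────┼────┼─
█ ▒░░▓█ █▒ ▒ ░▓██▓█▒▒█ ▒░   ┃│ 10 │ 13 │  5 │ 
▓▒▒▓  █▒██░█▒░░▓ ░██ ▒ █▒▓░░┃└────┴────┴────┴─
▒▒ ░▒███ ▒▒██ ▒▒░▒▒█░  ▒▓▒██┃Moves: 0         
━━━━━━━━━━━━━━━━━━━━━━━━━━━━┃                 
                            ┗━━━━━━━━━━━━━━━━━
                                              
                                              


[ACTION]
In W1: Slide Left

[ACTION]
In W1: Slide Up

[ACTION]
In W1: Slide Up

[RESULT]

 █▓▓██  ░  ░▓█ ░ ▓▓  ▒█████▓┏━━━━━━━━━━━━━━━━━
▓ █ █▓▓█░▒▒░▓░▓ ██ ▒ ░ ░██▓▓┃ SlidingPuzzle   
▓ ▒░▒▓ ▒▓███░░██▒█▒▒ ▓█░  ▒█┠─────────────────
▓▓░░ █ █  ▓ ▒█░░░█▓░  ▓▒░█░▒┃┌────┬────┬────┬─
▓▒ █▓ ▓█▓▓█▒  ▒█░█▓█░█▓░█  ▓┃│  3 │ 11 │  4 │ 
 ▓░█▓ ▒▓▓▓▓▓▓█▒▒░░▓ ▓ ░▓░▒▓▓┃├────┼────┼────┼─
▒░█▒▓▓ ███░ ▒ ░░ ▒█  ▒▓░██▒ ┃│  2 │  1 │ 14 │ 
 ▓█░▓█▓▒█ ░▓█ ▒ ░▓░█▓▓ ░█▓▓ ┃├────┼────┼────┼─
 ▓▓ ▓▓░▒▒ ░▓ ▒█▒█▓▒▓█▒▓▓▒▓▒ ┃│ 15 │  9 │  7 │ 
▓▒▒█  ░██░░  █▒██  ███░░░▓█░┃├────┼────┼────┼─
█ ▒░░▓█ █▒ ▒ ░▓██▓█▒▒█ ▒░   ┃│ 10 │ 13 │  5 │ 
▓▒▒▓  █▒██░█▒░░▓ ░██ ▒ █▒▓░░┃└────┴────┴────┴─
▒▒ ░▒███ ▒▒██ ▒▒░▒▒█░  ▒▓▒██┃Moves: 1         
━━━━━━━━━━━━━━━━━━━━━━━━━━━━┃                 
                            ┗━━━━━━━━━━━━━━━━━
                                              
                                              


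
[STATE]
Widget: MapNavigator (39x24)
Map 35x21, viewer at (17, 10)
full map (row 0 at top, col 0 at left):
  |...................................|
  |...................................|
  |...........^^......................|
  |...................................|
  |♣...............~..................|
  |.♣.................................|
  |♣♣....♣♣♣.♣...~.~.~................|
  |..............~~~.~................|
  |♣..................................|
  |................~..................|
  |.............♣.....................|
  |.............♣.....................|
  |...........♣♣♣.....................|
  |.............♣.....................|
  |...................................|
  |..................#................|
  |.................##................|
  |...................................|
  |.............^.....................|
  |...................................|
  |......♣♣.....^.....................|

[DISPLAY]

                                       
                                       
  ...................................  
  ...................................  
  ...........^^......................  
  ...................................  
  ♣...............~..................  
  .♣.................................  
  ♣♣....♣♣♣.♣...~.~.~................  
  ..............~~~.~................  
  ♣..................................  
  ................~..................  
  .............♣...@.................  
  .............♣.....................  
  ...........♣♣♣.....................  
  .............♣.....................  
  ...................................  
  ..................#................  
  .................##................  
  ...................................  
  .............^.....................  
  ...................................  
  ......♣♣.....^.....................  
                                       


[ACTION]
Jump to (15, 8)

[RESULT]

                                       
                                       
                                       
                                       
    ...................................
    ...................................
    ...........^^......................
    ...................................
    ♣...............~..................
    .♣.................................
    ♣♣....♣♣♣.♣...~.~.~................
    ..............~~~.~................
    ♣..............@...................
    ................~..................
    .............♣.....................
    .............♣.....................
    ...........♣♣♣.....................
    .............♣.....................
    ...................................
    ..................#................
    .................##................
    ...................................
    .............^.....................
    ...................................


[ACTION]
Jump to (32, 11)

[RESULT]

                                       
......................                 
......................                 
......................                 
......................                 
...~..................                 
......................                 
.~.~.~................                 
.~~~.~................                 
......................                 
...~..................                 
♣.....................                 
♣..................@..                 
♣.....................                 
♣.....................                 
......................                 
.....#................                 
....##................                 
......................                 
^.....................                 
......................                 
^.....................                 
                                       
                                       


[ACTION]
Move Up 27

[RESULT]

                                       
                                       
                                       
                                       
                                       
                                       
                                       
                                       
                                       
                                       
                                       
                                       
...................@..                 
......................                 
......................                 
......................                 
...~..................                 
......................                 
.~.~.~................                 
.~~~.~................                 
......................                 
...~..................                 
♣.....................                 
♣.....................                 
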